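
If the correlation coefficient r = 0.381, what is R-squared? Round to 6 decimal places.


R^2 = r^2 = (0.381)^2 = 0.145161

0.145161


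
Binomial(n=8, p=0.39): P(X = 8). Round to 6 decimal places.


P = C(n,k) * p^k * (1-p)^(n-k)
C(8,8) = 1
p^k = 0.39^8 ≈ 0.0005352009
(1-p)^(n-k) = 0.61^0 = 1
P = 1 * 0.0005352009 * 1 ≈ 0.000535

0.000535


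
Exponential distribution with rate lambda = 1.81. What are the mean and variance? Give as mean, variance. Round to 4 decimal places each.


mean = 1/lam, var = 1/lam^2
mean = 1 / 1.81 = 100/181 ≈ 0.552486
lam^2 = 1.81^2 = 3.2761
var = 1 / 3.2761 ≈ 0.305241

0.5525, 0.3052


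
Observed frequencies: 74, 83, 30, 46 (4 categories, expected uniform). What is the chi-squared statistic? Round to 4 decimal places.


chi2 = sum((O-E)^2/E), E = total/4
total = 233, E = 233/4 = 58.25
(74 - 58.25)^2 / 58.25 = 248.0625 / 58.25 = 3969/932 ≈ 4.258584
(83 - 58.25)^2 / 58.25 = 612.5625 / 58.25 = 9801/932 ≈ 10.516094
(30 - 58.25)^2 / 58.25 = 798.0625 / 58.25 = 12769/932 ≈ 13.700644
(46 - 58.25)^2 / 58.25 = 150.0625 / 58.25 = 2401/932 ≈ 2.576180
chi2 = 7235/233 ≈ 31.051502

31.0515


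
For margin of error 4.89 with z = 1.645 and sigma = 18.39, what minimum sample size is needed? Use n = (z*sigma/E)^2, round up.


z*sigma/E = 1.645 * 18.39 / 4.89 ≈ 6.186411
(z*sigma/E)^2 ≈ 38.271682
round up: n = 39

39


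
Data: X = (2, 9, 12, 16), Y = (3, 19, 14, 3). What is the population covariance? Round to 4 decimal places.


Cov = (1/n)*sum((xi-xbar)(yi-ybar))
n = 4, xbar = 39/4 = 9.75, ybar = 39/4 = 9.75
sum((xi-xbar)(yi-ybar)) = 12.75
Cov = 12.75 / 4 = 3.1875

3.1875


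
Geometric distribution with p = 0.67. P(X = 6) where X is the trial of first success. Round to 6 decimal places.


P = (1-p)^(k-1) * p
(1-p)^(k-1) = 0.33^5 ≈ 0.003913539
P = 0.003913539 * 0.67 ≈ 0.002622071

0.002622


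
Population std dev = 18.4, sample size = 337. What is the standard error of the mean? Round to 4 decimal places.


SE = sigma / sqrt(n)
sqrt(337) ≈ 18.357560
SE = 18.4 / 18.357560 ≈ 1.002312

1.0023


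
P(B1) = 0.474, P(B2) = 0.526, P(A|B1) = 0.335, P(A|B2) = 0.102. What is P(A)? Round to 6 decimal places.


P(A) = P(A|B1)*P(B1) + P(A|B2)*P(B2)
P(A|B1)*P(B1) = 0.335 * 0.474 = 0.15879
P(A|B2)*P(B2) = 0.102 * 0.526 = 0.053652
P(A) = 0.15879 + 0.053652 = 0.212442

0.212442


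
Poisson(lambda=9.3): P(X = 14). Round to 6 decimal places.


P = e^(-lam) * lam^k / k!
e^(-9.3) ≈ 0.00009142423
lam^k = 9.3^14 ≈ 36204393768990.769554
k! = 14! = 87178291200
P = 0.00009142423 * 36204393768990.769554 / 87178291200 ≈ 0.037968

0.037968


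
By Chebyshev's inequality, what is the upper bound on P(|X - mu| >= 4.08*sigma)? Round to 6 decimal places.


P <= 1/k^2
k^2 = 4.08^2 = 16.6464
1/k^2 = 1 / 16.6464 ≈ 0.06007305

0.060073


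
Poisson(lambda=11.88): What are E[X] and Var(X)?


E[X] = Var(X) = lambda = 11.88

11.88, 11.88


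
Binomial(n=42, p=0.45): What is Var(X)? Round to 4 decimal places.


Var = n*p*(1-p) = 42 * 0.45 * 0.55 = 10.395

10.3950


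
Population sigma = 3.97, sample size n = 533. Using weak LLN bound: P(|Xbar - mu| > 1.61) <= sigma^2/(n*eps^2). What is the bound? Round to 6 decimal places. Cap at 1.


bound = min(1, sigma^2/(n*eps^2))
sigma^2 = 3.97^2 = 15.7609
n*eps^2 = 533 * 1.61^2 = 533 * 2.5921 = 1381.5893
sigma^2/(n*eps^2) = 15.7609 / 1381.5893 ≈ 0.01140780

0.011408


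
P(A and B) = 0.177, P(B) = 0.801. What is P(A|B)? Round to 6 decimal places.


P(A|B) = P(A and B) / P(B) = 0.177 / 0.801 = 59/267 ≈ 0.22097378

0.220974


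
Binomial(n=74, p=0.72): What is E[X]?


E[X] = n*p = 74 * 0.72 = 53.28

53.28


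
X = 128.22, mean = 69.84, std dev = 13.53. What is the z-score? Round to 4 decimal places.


z = (X - mu) / sigma
X - mu = 128.22 - 69.84 = 58.38
z = 58.38 / 13.53 = 1946/451 ≈ 4.314856

4.3149


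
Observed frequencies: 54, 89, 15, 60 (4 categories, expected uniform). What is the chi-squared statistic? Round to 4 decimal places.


chi2 = sum((O-E)^2/E), E = total/4
total = 218, E = 218/4 = 54.5
(54 - 54.5)^2 / 54.5 = 0.25 / 54.5 = 1/218 ≈ 0.004587
(89 - 54.5)^2 / 54.5 = 1190.25 / 54.5 = 4761/218 ≈ 21.839450
(15 - 54.5)^2 / 54.5 = 1560.25 / 54.5 = 6241/218 ≈ 28.628440
(60 - 54.5)^2 / 54.5 = 30.25 / 54.5 = 121/218 ≈ 0.555046
chi2 = 5562/109 ≈ 51.027523

51.0275


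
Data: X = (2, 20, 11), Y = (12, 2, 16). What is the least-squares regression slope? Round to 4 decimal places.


b = sum((xi-xbar)(yi-ybar)) / sum((xi-xbar)^2)
n = 3, xbar = 33/3 = 11, ybar = 30/3 = 10
Sxy = sum((xi-xbar)(yi-ybar)) = -90
Sxx = sum((xi-xbar)^2) = 162
b = Sxy / Sxx = -5/9 ≈ -0.555556

-0.5556


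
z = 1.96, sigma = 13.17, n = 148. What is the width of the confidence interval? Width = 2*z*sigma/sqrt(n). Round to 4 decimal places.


width = 2*z*sigma/sqrt(n)
2*z*sigma = 2 * 1.96 * 13.17 = 51.6264
sqrt(148) ≈ 12.165525
width = 51.6264 / 12.165525 ≈ 4.243664

4.2437


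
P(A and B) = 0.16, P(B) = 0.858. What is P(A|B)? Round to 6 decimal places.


P(A|B) = P(A and B) / P(B) = 0.16 / 0.858 = 80/429 ≈ 0.18648019

0.186480


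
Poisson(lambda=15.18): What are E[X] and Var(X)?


E[X] = Var(X) = lambda = 15.18

15.18, 15.18


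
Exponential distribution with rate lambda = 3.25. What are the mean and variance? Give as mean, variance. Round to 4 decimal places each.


mean = 1/lam, var = 1/lam^2
mean = 1 / 3.25 = 4/13 ≈ 0.307692
lam^2 = 3.25^2 = 10.5625
var = 1 / 10.5625 = 16/169 ≈ 0.094675

0.3077, 0.0947


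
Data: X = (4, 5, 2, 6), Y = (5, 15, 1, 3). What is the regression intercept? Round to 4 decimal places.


a = ybar - b*xbar, where b = sum((xi-xbar)(yi-ybar)) / sum((xi-xbar)^2)
n = 4, xbar = 17/4 = 4.25, ybar = 24/4 = 6
Sxy = sum((xi-xbar)(yi-ybar)) = 13
Sxx = sum((xi-xbar)^2) = 8.75
b = Sxy / Sxx = 52/35 ≈ 1.485714
a = 6 - 1.485714 * 4.25 = -11/35 ≈ -0.314286

-0.3143


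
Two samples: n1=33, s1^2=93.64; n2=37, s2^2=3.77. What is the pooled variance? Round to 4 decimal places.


sp^2 = ((n1-1)*s1^2 + (n2-1)*s2^2)/(n1+n2-2)
(n1-1)*s1^2 = 32 * 93.64 = 2996.48
(n2-1)*s2^2 = 36 * 3.77 = 135.72
numerator = 2996.48 + 135.72 = 3132.2
n1+n2-2 = 68
sp^2 = 3132.2 / 68 = 15661/340 ≈ 46.061765

46.0618


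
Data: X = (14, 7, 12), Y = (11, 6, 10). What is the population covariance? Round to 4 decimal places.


Cov = (1/n)*sum((xi-xbar)(yi-ybar))
n = 3, xbar = 33/3 = 11, ybar = 27/3 = 9
sum((xi-xbar)(yi-ybar)) = 19
Cov = 19 / 3 = 19/3 ≈ 6.333333

6.3333


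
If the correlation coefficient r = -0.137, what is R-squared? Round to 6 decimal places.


R^2 = r^2 = (-0.137)^2 = 0.018769

0.018769


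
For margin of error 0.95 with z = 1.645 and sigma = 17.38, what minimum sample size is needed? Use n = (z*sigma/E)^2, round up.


z*sigma/E = 1.645 * 17.38 / 0.95 = 285901/9500 ≈ 30.094842
(z*sigma/E)^2 ≈ 905.699521
round up: n = 906

906


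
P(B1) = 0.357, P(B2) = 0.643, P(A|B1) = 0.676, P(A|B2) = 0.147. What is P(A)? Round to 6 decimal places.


P(A) = P(A|B1)*P(B1) + P(A|B2)*P(B2)
P(A|B1)*P(B1) = 0.676 * 0.357 = 0.241332
P(A|B2)*P(B2) = 0.147 * 0.643 = 0.094521
P(A) = 0.241332 + 0.094521 = 0.335853

0.335853


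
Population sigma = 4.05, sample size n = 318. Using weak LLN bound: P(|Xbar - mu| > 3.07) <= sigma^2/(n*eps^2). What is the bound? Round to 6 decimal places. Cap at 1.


bound = min(1, sigma^2/(n*eps^2))
sigma^2 = 4.05^2 = 16.4025
n*eps^2 = 318 * 3.07^2 = 318 * 9.4249 = 2997.1182
sigma^2/(n*eps^2) = 16.4025 / 2997.1182 ≈ 0.00547276

0.005473


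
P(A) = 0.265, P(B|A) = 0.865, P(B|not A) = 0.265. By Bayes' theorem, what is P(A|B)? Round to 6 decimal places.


P(A|B) = P(B|A)*P(A) / P(B), P(B) = P(B|A)*P(A) + P(B|not A)*P(not A)
P(B|A)*P(A) = 0.865 * 0.265 = 0.229225
P(B|not A)*P(not A) = 0.265 * 0.735 = 0.194775
P(B) = 0.229225 + 0.194775 = 0.424
P(A|B) = 0.229225 / 0.424 = 0.540625

0.540625


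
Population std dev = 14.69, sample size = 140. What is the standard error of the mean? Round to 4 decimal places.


SE = sigma / sqrt(n)
sqrt(140) ≈ 11.832160
SE = 14.69 / 11.832160 ≈ 1.241532

1.2415


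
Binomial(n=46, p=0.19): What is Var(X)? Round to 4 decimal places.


Var = n*p*(1-p) = 46 * 0.19 * 0.81 = 7.0794

7.0794


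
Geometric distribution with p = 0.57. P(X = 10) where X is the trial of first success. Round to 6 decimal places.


P = (1-p)^(k-1) * p
(1-p)^(k-1) = 0.43^9 ≈ 0.0005025926
P = 0.0005025926 * 0.57 ≈ 0.0002864778

0.000286


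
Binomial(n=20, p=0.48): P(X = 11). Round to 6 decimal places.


P = C(n,k) * p^k * (1-p)^(n-k)
C(20,11) = 167960
p^k = 0.48^11 ≈ 0.0003116403
(1-p)^(n-k) = 0.52^9 ≈ 0.002779906
P = 167960 * 0.0003116403 * 0.002779906 ≈ 0.145509

0.145509


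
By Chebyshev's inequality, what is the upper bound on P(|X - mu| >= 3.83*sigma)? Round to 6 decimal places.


P <= 1/k^2
k^2 = 3.83^2 = 14.6689
1/k^2 = 1 / 14.6689 ≈ 0.06817144

0.068171


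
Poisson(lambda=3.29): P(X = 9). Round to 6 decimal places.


P = e^(-lam) * lam^k / k!
e^(-3.29) ≈ 0.03725385
lam^k = 3.29^9 ≈ 45160.951293
k! = 9! = 362880
P = 0.03725385 * 45160.951293 / 362880 ≈ 0.004636

0.004636


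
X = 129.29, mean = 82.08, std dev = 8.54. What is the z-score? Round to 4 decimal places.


z = (X - mu) / sigma
X - mu = 129.29 - 82.08 = 47.21
z = 47.21 / 8.54 = 4721/854 ≈ 5.528103

5.5281


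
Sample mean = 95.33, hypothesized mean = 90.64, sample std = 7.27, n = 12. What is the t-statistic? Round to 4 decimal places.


t = (xbar - mu0) / (s/sqrt(n))
xbar - mu0 = 95.33 - 90.64 = 4.69
sqrt(12) ≈ 3.46410162
s/sqrt(n) = 7.27 / 3.46410162 ≈ 2.09866823
t = 4.69 / 2.09866823 ≈ 2.234751

2.2348


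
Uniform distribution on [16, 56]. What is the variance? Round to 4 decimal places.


Var = (b-a)^2 / 12
(b-a)^2 = (56 - 16)^2 = 1600
Var = 1600/12 ≈ 133.333333

133.3333


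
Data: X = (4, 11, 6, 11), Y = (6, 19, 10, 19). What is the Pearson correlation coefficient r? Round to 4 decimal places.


r = sum((xi-xbar)(yi-ybar)) / sqrt(sum((xi-xbar)^2) * sum((yi-ybar)^2))
n = 4, xbar = 32/4 = 8, ybar = 54/4 = 13.5
Sxy = sum((xi-xbar)(yi-ybar)) = 70
Sxx = sum((xi-xbar)^2) = 38
Syy = sum((yi-ybar)^2) = 129
sqrt(Sxx*Syy) ≈ 70.014284
r = Sxy / sqrt(Sxx*Syy) = 70 / 70.014284 ≈ 0.999796

0.9998


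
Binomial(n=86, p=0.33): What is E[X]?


E[X] = n*p = 86 * 0.33 = 28.38

28.38


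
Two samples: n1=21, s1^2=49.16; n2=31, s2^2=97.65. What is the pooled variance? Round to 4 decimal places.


sp^2 = ((n1-1)*s1^2 + (n2-1)*s2^2)/(n1+n2-2)
(n1-1)*s1^2 = 20 * 49.16 = 983.2
(n2-1)*s2^2 = 30 * 97.65 = 2929.5
numerator = 983.2 + 2929.5 = 3912.7
n1+n2-2 = 50
sp^2 = 3912.7 / 50 = 78.254

78.2540


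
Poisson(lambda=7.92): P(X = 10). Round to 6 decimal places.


P = e^(-lam) * lam^k / k!
e^(-7.92) ≈ 0.0003634023
lam^k = 7.92^10 ≈ 971072858.812859
k! = 10! = 3628800
P = 0.0003634023 * 971072858.812859 / 3628800 ≈ 0.097247

0.097247


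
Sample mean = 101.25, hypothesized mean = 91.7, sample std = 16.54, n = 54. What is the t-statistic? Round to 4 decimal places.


t = (xbar - mu0) / (s/sqrt(n))
xbar - mu0 = 101.25 - 91.7 = 9.55
sqrt(54) ≈ 7.34846923
s/sqrt(n) = 16.54 / 7.34846923 ≈ 2.25080891
t = 9.55 / 2.25080891 ≈ 4.242919

4.2429


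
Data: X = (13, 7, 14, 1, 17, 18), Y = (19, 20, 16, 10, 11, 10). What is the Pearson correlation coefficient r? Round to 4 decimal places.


r = sum((xi-xbar)(yi-ybar)) / sqrt(sum((xi-xbar)^2) * sum((yi-ybar)^2))
n = 6, xbar = 70/6 = 35/3 ≈ 11.666667, ybar = 86/6 = 43/3 ≈ 14.333333
Sxy = sum((xi-xbar)(yi-ybar)) = -46/3 ≈ -15.333333
Sxx = sum((xi-xbar)^2) = 634/3 ≈ 211.333333
Syy = sum((yi-ybar)^2) = 316/3 ≈ 105.333333
sqrt(Sxx*Syy) ≈ 149.199345
r = Sxy / sqrt(Sxx*Syy) = -15.333333 / 149.199345 ≈ -0.102771

-0.1028


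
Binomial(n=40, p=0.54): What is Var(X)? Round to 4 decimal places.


Var = n*p*(1-p) = 40 * 0.54 * 0.46 = 9.936

9.9360


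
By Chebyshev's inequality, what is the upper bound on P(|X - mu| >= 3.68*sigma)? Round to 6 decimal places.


P <= 1/k^2
k^2 = 3.68^2 = 13.5424
1/k^2 = 1 / 13.5424 = 625/8464 ≈ 0.07384216

0.073842


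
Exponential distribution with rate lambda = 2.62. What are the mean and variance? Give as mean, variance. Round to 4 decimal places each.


mean = 1/lam, var = 1/lam^2
mean = 1 / 2.62 = 50/131 ≈ 0.381679
lam^2 = 2.62^2 = 6.8644
var = 1 / 6.8644 ≈ 0.145679

0.3817, 0.1457


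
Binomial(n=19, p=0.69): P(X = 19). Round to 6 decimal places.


P = C(n,k) * p^k * (1-p)^(n-k)
C(19,19) = 1
p^k = 0.69^19 ≈ 0.0008672269
(1-p)^(n-k) = 0.31^0 = 1
P = 1 * 0.0008672269 * 1 ≈ 0.000867

0.000867


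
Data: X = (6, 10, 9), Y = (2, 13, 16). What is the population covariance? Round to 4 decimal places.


Cov = (1/n)*sum((xi-xbar)(yi-ybar))
n = 3, xbar = 25/3 ≈ 8.333333, ybar = 31/3 ≈ 10.333333
sum((xi-xbar)(yi-ybar)) = 83/3 ≈ 27.666667
Cov = 27.666667 / 3 = 83/9 ≈ 9.222222

9.2222


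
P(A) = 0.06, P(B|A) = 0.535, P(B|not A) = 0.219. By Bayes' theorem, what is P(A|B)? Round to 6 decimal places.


P(A|B) = P(B|A)*P(A) / P(B), P(B) = P(B|A)*P(A) + P(B|not A)*P(not A)
P(B|A)*P(A) = 0.535 * 0.06 = 0.0321
P(B|not A)*P(not A) = 0.219 * 0.94 = 0.20586
P(B) = 0.0321 + 0.20586 = 0.23796
P(A|B) = 0.0321 / 0.23796 = 535/3966 ≈ 0.13489662

0.134897


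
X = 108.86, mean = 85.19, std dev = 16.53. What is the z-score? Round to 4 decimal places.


z = (X - mu) / sigma
X - mu = 108.86 - 85.19 = 23.67
z = 23.67 / 16.53 = 789/551 ≈ 1.431942

1.4319


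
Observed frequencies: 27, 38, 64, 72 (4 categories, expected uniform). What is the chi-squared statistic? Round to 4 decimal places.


chi2 = sum((O-E)^2/E), E = total/4
total = 201, E = 201/4 = 50.25
(27 - 50.25)^2 / 50.25 = 540.5625 / 50.25 = 2883/268 ≈ 10.757463
(38 - 50.25)^2 / 50.25 = 150.0625 / 50.25 = 2401/804 ≈ 2.986318
(64 - 50.25)^2 / 50.25 = 189.0625 / 50.25 = 3025/804 ≈ 3.762438
(72 - 50.25)^2 / 50.25 = 473.0625 / 50.25 = 2523/268 ≈ 9.414179
chi2 = 5411/201 ≈ 26.920398

26.9204


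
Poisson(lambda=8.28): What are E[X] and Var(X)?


E[X] = Var(X) = lambda = 8.28

8.28, 8.28


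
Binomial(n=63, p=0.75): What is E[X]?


E[X] = n*p = 63 * 0.75 = 47.25

47.25


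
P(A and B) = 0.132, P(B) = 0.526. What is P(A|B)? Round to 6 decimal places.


P(A|B) = P(A and B) / P(B) = 0.132 / 0.526 = 66/263 ≈ 0.25095057

0.250951


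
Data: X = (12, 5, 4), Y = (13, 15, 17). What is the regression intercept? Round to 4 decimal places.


a = ybar - b*xbar, where b = sum((xi-xbar)(yi-ybar)) / sum((xi-xbar)^2)
n = 3, xbar = 21/3 = 7, ybar = 45/3 = 15
Sxy = sum((xi-xbar)(yi-ybar)) = -16
Sxx = sum((xi-xbar)^2) = 38
b = Sxy / Sxx = -8/19 ≈ -0.421053
a = 15 - (-0.421053) * 7 = 341/19 ≈ 17.947368

17.9474


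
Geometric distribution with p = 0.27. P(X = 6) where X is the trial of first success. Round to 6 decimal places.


P = (1-p)^(k-1) * p
(1-p)^(k-1) = 0.73^5 ≈ 0.2073072
P = 0.2073072 * 0.27 ≈ 0.05597293

0.055973


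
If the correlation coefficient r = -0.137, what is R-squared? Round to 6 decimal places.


R^2 = r^2 = (-0.137)^2 = 0.018769

0.018769


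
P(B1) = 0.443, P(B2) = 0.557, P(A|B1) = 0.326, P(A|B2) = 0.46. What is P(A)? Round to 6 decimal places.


P(A) = P(A|B1)*P(B1) + P(A|B2)*P(B2)
P(A|B1)*P(B1) = 0.326 * 0.443 = 0.144418
P(A|B2)*P(B2) = 0.46 * 0.557 = 0.25622
P(A) = 0.144418 + 0.25622 = 0.400638

0.400638


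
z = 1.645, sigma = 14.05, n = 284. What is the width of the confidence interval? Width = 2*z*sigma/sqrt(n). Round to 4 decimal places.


width = 2*z*sigma/sqrt(n)
2*z*sigma = 2 * 1.645 * 14.05 = 46.2245
sqrt(284) ≈ 16.852300
width = 46.2245 / 16.852300 ≈ 2.742919

2.7429


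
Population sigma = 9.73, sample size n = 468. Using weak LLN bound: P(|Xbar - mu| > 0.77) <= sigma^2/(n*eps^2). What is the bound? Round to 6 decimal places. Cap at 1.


bound = min(1, sigma^2/(n*eps^2))
sigma^2 = 9.73^2 = 94.6729
n*eps^2 = 468 * 0.77^2 = 468 * 0.5929 = 277.4772
sigma^2/(n*eps^2) = 94.6729 / 277.4772 ≈ 0.34119164

0.341192


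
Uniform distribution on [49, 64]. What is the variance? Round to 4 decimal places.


Var = (b-a)^2 / 12
(b-a)^2 = (64 - 49)^2 = 225
Var = 225/12 = 18.75

18.7500


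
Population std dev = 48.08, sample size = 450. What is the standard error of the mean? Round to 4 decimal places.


SE = sigma / sqrt(n)
sqrt(450) ≈ 21.213203
SE = 48.08 / 21.213203 ≈ 2.266513

2.2665


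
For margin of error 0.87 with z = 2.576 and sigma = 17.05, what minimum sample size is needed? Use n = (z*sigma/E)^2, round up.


z*sigma/E = 2.576 * 17.05 / 0.87 = 109802/2175 ≈ 50.483678
(z*sigma/E)^2 ≈ 2548.601761
round up: n = 2549

2549


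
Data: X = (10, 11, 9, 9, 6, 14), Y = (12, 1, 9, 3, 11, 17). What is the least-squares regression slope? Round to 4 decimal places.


b = sum((xi-xbar)(yi-ybar)) / sum((xi-xbar)^2)
n = 6, xbar = 59/6 ≈ 9.833333, ybar = 53/6 ≈ 8.833333
Sxy = sum((xi-xbar)(yi-ybar)) = 131/6 ≈ 21.833333
Sxx = sum((xi-xbar)^2) = 209/6 ≈ 34.833333
b = Sxy / Sxx = 131/209 ≈ 0.626794

0.6268


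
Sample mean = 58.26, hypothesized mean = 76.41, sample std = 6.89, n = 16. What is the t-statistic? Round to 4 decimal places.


t = (xbar - mu0) / (s/sqrt(n))
xbar - mu0 = 58.26 - 76.41 = -18.15
sqrt(16) = 4
s/sqrt(n) = 6.89 / 4 = 1.7225
t = -18.15 / 1.7225 = -7260/689 ≈ -10.537010

-10.5370


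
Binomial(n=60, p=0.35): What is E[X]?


E[X] = n*p = 60 * 0.35 = 21

21


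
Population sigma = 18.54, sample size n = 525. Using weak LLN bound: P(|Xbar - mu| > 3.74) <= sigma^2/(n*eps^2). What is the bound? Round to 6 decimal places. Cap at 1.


bound = min(1, sigma^2/(n*eps^2))
sigma^2 = 18.54^2 = 343.7316
n*eps^2 = 525 * 3.74^2 = 525 * 13.9876 = 7343.49
sigma^2/(n*eps^2) = 343.7316 / 7343.49 ≈ 0.04680766

0.046808


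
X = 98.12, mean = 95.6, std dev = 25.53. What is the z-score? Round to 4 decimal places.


z = (X - mu) / sigma
X - mu = 98.12 - 95.6 = 2.52
z = 2.52 / 25.53 = 84/851 ≈ 0.098707

0.0987


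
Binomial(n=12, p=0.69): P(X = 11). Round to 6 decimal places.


P = C(n,k) * p^k * (1-p)^(n-k)
C(12,11) = 12
p^k = 0.69^11 ≈ 0.01687874
(1-p)^(n-k) = 0.31^1 = 0.31
P = 12 * 0.01687874 * 0.31 ≈ 0.062789

0.062789


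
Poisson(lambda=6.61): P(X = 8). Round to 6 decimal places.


P = e^(-lam) * lam^k / k!
e^(-6.61) ≈ 0.001346832
lam^k = 6.61^8 ≈ 3644279.482002
k! = 8! = 40320
P = 0.001346832 * 3644279.482002 / 40320 ≈ 0.121732

0.121732


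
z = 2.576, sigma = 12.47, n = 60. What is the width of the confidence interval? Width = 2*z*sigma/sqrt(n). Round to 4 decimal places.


width = 2*z*sigma/sqrt(n)
2*z*sigma = 2 * 2.576 * 12.47 = 64.24544
sqrt(60) ≈ 7.745967
width = 64.24544 / 7.745967 ≈ 8.294051

8.2941


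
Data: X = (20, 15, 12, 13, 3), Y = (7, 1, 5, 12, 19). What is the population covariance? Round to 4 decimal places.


Cov = (1/n)*sum((xi-xbar)(yi-ybar))
n = 5, xbar = 63/5 = 12.6, ybar = 44/5 = 8.8
sum((xi-xbar)(yi-ybar)) = -126.4
Cov = -126.4 / 5 = -25.28

-25.2800


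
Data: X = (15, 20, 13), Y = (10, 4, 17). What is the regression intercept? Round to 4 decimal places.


a = ybar - b*xbar, where b = sum((xi-xbar)(yi-ybar)) / sum((xi-xbar)^2)
n = 3, xbar = 48/3 = 16, ybar = 31/3 ≈ 10.333333
Sxy = sum((xi-xbar)(yi-ybar)) = -45
Sxx = sum((xi-xbar)^2) = 26
b = Sxy / Sxx = -45/26 ≈ -1.730769
a = 10.333333 - (-1.730769) * 16 = 1483/39 ≈ 38.025641

38.0256


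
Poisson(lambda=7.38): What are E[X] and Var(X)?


E[X] = Var(X) = lambda = 7.38

7.38, 7.38


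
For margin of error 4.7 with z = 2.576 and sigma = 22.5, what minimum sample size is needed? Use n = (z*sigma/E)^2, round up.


z*sigma/E = 2.576 * 22.5 / 4.7 = 2898/235 ≈ 12.331915
(z*sigma/E)^2 ≈ 152.076125
round up: n = 153

153


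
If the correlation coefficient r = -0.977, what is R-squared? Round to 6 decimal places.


R^2 = r^2 = (-0.977)^2 = 0.954529

0.954529


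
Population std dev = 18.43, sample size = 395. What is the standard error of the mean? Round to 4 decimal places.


SE = sigma / sqrt(n)
sqrt(395) ≈ 19.874607
SE = 18.43 / 19.874607 ≈ 0.927314

0.9273


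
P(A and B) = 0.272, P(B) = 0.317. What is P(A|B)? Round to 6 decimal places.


P(A|B) = P(A and B) / P(B) = 0.272 / 0.317 = 272/317 ≈ 0.85804416

0.858044


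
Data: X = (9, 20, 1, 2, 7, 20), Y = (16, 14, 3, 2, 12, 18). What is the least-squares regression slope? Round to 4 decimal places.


b = sum((xi-xbar)(yi-ybar)) / sum((xi-xbar)^2)
n = 6, xbar = 59/6 ≈ 9.833333, ybar = 65/6 ≈ 10.833333
Sxy = sum((xi-xbar)(yi-ybar)) = 1415/6 ≈ 235.833333
Sxx = sum((xi-xbar)^2) = 2129/6 ≈ 354.833333
b = Sxy / Sxx = 1415/2129 ≈ 0.664631

0.6646


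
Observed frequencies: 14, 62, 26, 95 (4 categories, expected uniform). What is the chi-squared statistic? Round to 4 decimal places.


chi2 = sum((O-E)^2/E), E = total/4
total = 197, E = 197/4 = 49.25
(14 - 49.25)^2 / 49.25 = 1242.5625 / 49.25 = 19881/788 ≈ 25.229695
(62 - 49.25)^2 / 49.25 = 162.5625 / 49.25 = 2601/788 ≈ 3.300761
(26 - 49.25)^2 / 49.25 = 540.5625 / 49.25 = 8649/788 ≈ 10.975888
(95 - 49.25)^2 / 49.25 = 2093.0625 / 49.25 = 33489/788 ≈ 42.498731
chi2 = 16155/197 ≈ 82.005076

82.0051


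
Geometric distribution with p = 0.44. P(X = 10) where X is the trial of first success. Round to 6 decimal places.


P = (1-p)^(k-1) * p
(1-p)^(k-1) = 0.56^9 ≈ 0.005416169
P = 0.005416169 * 0.44 ≈ 0.002383115

0.002383


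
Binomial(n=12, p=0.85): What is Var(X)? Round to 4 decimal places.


Var = n*p*(1-p) = 12 * 0.85 * 0.15 = 1.53

1.5300


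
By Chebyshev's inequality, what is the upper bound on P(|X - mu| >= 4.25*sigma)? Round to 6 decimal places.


P <= 1/k^2
k^2 = 4.25^2 = 18.0625
1/k^2 = 1 / 18.0625 = 16/289 ≈ 0.05536332

0.055363


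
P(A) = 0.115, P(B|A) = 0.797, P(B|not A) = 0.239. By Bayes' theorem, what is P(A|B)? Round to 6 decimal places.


P(A|B) = P(B|A)*P(A) / P(B), P(B) = P(B|A)*P(A) + P(B|not A)*P(not A)
P(B|A)*P(A) = 0.797 * 0.115 = 0.091655
P(B|not A)*P(not A) = 0.239 * 0.885 = 0.211515
P(B) = 0.091655 + 0.211515 = 0.30317
P(A|B) = 0.091655 / 0.30317 ≈ 0.30232213

0.302322


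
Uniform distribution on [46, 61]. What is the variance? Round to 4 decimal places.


Var = (b-a)^2 / 12
(b-a)^2 = (61 - 46)^2 = 225
Var = 225/12 = 18.75

18.7500


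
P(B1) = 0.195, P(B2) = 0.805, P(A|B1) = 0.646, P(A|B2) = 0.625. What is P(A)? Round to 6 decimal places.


P(A) = P(A|B1)*P(B1) + P(A|B2)*P(B2)
P(A|B1)*P(B1) = 0.646 * 0.195 = 0.12597
P(A|B2)*P(B2) = 0.625 * 0.805 = 0.503125
P(A) = 0.12597 + 0.503125 = 0.629095

0.629095


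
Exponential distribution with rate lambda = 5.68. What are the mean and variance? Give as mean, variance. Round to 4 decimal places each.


mean = 1/lam, var = 1/lam^2
mean = 1 / 5.68 = 25/142 ≈ 0.176056
lam^2 = 5.68^2 = 32.2624
var = 1 / 32.2624 ≈ 0.030996

0.1761, 0.0310


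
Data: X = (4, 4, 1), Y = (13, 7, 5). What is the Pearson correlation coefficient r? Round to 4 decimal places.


r = sum((xi-xbar)(yi-ybar)) / sqrt(sum((xi-xbar)^2) * sum((yi-ybar)^2))
n = 3, xbar = 9/3 = 3, ybar = 25/3 ≈ 8.333333
Sxy = sum((xi-xbar)(yi-ybar)) = 10
Sxx = sum((xi-xbar)^2) = 6
Syy = sum((yi-ybar)^2) = 104/3 ≈ 34.666667
sqrt(Sxx*Syy) ≈ 14.422205
r = Sxy / sqrt(Sxx*Syy) = 10 / 14.422205 ≈ 0.693375

0.6934


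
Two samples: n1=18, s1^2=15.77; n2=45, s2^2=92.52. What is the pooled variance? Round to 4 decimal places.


sp^2 = ((n1-1)*s1^2 + (n2-1)*s2^2)/(n1+n2-2)
(n1-1)*s1^2 = 17 * 15.77 = 268.09
(n2-1)*s2^2 = 44 * 92.52 = 4070.88
numerator = 268.09 + 4070.88 = 4338.97
n1+n2-2 = 61
sp^2 = 4338.97 / 61 = 433897/6100 ≈ 71.130656

71.1307


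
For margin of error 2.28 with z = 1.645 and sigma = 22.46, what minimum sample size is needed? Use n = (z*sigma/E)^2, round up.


z*sigma/E = 1.645 * 22.46 / 2.28 ≈ 16.204693
(z*sigma/E)^2 ≈ 262.592075
round up: n = 263

263


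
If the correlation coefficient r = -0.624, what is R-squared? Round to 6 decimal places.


R^2 = r^2 = (-0.624)^2 = 0.389376

0.389376


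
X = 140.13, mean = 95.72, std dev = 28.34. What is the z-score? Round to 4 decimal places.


z = (X - mu) / sigma
X - mu = 140.13 - 95.72 = 44.41
z = 44.41 / 28.34 = 4441/2834 ≈ 1.567043

1.5670


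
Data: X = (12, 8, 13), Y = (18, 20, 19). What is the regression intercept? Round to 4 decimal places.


a = ybar - b*xbar, where b = sum((xi-xbar)(yi-ybar)) / sum((xi-xbar)^2)
n = 3, xbar = 33/3 = 11, ybar = 57/3 = 19
Sxy = sum((xi-xbar)(yi-ybar)) = -4
Sxx = sum((xi-xbar)^2) = 14
b = Sxy / Sxx = -2/7 ≈ -0.285714
a = 19 - (-0.285714) * 11 = 155/7 ≈ 22.142857

22.1429


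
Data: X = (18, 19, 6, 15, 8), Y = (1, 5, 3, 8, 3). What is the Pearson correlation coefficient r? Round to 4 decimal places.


r = sum((xi-xbar)(yi-ybar)) / sqrt(sum((xi-xbar)^2) * sum((yi-ybar)^2))
n = 5, xbar = 66/5 = 13.2, ybar = 20/5 = 4
Sxy = sum((xi-xbar)(yi-ybar)) = 11
Sxx = sum((xi-xbar)^2) = 138.8
Syy = sum((yi-ybar)^2) = 28
sqrt(Sxx*Syy) ≈ 62.340998
r = Sxy / sqrt(Sxx*Syy) = 11 / 62.340998 ≈ 0.176449

0.1764


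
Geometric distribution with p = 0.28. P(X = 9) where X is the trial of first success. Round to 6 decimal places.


P = (1-p)^(k-1) * p
(1-p)^(k-1) = 0.72^8 ≈ 0.07222041
P = 0.07222041 * 0.28 ≈ 0.02022172

0.020222


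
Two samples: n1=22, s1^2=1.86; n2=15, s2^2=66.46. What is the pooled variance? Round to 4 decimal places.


sp^2 = ((n1-1)*s1^2 + (n2-1)*s2^2)/(n1+n2-2)
(n1-1)*s1^2 = 21 * 1.86 = 39.06
(n2-1)*s2^2 = 14 * 66.46 = 930.44
numerator = 39.06 + 930.44 = 969.5
n1+n2-2 = 35
sp^2 = 969.5 / 35 = 27.7

27.7000


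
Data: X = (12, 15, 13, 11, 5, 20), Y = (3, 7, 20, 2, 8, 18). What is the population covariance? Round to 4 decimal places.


Cov = (1/n)*sum((xi-xbar)(yi-ybar))
n = 6, xbar = 76/6 = 38/3 ≈ 12.666667, ybar = 58/6 = 29/3 ≈ 9.666667
sum((xi-xbar)(yi-ybar)) = 265/3 ≈ 88.333333
Cov = 88.333333 / 6 = 265/18 ≈ 14.722222

14.7222


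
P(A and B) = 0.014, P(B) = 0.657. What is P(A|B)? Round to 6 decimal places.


P(A|B) = P(A and B) / P(B) = 0.014 / 0.657 = 14/657 ≈ 0.02130898

0.021309


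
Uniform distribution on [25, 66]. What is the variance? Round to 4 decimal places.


Var = (b-a)^2 / 12
(b-a)^2 = (66 - 25)^2 = 1681
Var = 1681/12 ≈ 140.083333

140.0833


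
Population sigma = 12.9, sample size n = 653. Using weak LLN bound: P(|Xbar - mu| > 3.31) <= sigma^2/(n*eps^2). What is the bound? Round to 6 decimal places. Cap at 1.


bound = min(1, sigma^2/(n*eps^2))
sigma^2 = 12.9^2 = 166.41
n*eps^2 = 653 * 3.31^2 = 653 * 10.9561 = 7154.3333
sigma^2/(n*eps^2) = 166.41 / 7154.3333 ≈ 0.02326003

0.023260


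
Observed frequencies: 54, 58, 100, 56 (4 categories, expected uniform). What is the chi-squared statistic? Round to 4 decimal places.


chi2 = sum((O-E)^2/E), E = total/4
total = 268, E = 268/4 = 67
(54 - 67)^2 / 67 = 169 / 67 = 169/67 ≈ 2.522388
(58 - 67)^2 / 67 = 81 / 67 = 81/67 ≈ 1.208955
(100 - 67)^2 / 67 = 1089 / 67 = 1089/67 ≈ 16.253731
(56 - 67)^2 / 67 = 121 / 67 = 121/67 ≈ 1.805970
chi2 = 1460/67 ≈ 21.791045

21.7910


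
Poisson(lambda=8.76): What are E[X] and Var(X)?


E[X] = Var(X) = lambda = 8.76

8.76, 8.76


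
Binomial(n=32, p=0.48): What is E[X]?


E[X] = n*p = 32 * 0.48 = 15.36

15.36


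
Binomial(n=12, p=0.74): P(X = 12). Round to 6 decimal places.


P = C(n,k) * p^k * (1-p)^(n-k)
C(12,12) = 1
p^k = 0.74^12 ≈ 0.02696377
(1-p)^(n-k) = 0.26^0 = 1
P = 1 * 0.02696377 * 1 ≈ 0.026964

0.026964


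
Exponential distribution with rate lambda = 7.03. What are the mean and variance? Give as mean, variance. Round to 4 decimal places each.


mean = 1/lam, var = 1/lam^2
mean = 1 / 7.03 = 100/703 ≈ 0.142248
lam^2 = 7.03^2 = 49.4209
var = 1 / 49.4209 ≈ 0.020234

0.1422, 0.0202


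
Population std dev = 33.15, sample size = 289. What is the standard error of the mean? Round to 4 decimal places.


SE = sigma / sqrt(n)
sqrt(289) = 17
SE = 33.15 / 17 = 1.95

1.9500


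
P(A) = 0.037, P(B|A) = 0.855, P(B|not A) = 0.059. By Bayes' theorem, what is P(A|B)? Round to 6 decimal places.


P(A|B) = P(B|A)*P(A) / P(B), P(B) = P(B|A)*P(A) + P(B|not A)*P(not A)
P(B|A)*P(A) = 0.855 * 0.037 = 0.031635
P(B|not A)*P(not A) = 0.059 * 0.963 = 0.056817
P(B) = 0.031635 + 0.056817 = 0.088452
P(A|B) = 0.031635 / 0.088452 = 3515/9828 ≈ 0.35765161

0.357652


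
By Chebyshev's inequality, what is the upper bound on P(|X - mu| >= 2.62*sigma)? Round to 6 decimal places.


P <= 1/k^2
k^2 = 2.62^2 = 6.8644
1/k^2 = 1 / 6.8644 ≈ 0.14567916

0.145679


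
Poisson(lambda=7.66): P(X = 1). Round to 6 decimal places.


P = e^(-lam) * lam^k / k!
e^(-7.66) ≈ 0.0004713074
lam^k = 7.66^1 = 7.66
k! = 1! = 1
P = 0.0004713074 * 7.66 / 1 ≈ 0.003610

0.003610


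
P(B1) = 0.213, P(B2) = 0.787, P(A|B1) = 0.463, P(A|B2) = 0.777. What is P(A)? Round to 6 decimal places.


P(A) = P(A|B1)*P(B1) + P(A|B2)*P(B2)
P(A|B1)*P(B1) = 0.463 * 0.213 = 0.098619
P(A|B2)*P(B2) = 0.777 * 0.787 = 0.611499
P(A) = 0.098619 + 0.611499 = 0.710118

0.710118


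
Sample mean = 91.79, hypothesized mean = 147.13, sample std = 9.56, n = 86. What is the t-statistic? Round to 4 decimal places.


t = (xbar - mu0) / (s/sqrt(n))
xbar - mu0 = 91.79 - 147.13 = -55.34
sqrt(86) ≈ 9.27361850
s/sqrt(n) = 9.56 / 9.27361850 ≈ 1.03088131
t = -55.34 / 1.03088131 ≈ -53.682223

-53.6822


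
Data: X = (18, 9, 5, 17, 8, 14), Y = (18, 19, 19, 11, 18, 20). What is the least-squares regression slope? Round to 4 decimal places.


b = sum((xi-xbar)(yi-ybar)) / sum((xi-xbar)^2)
n = 6, xbar = 71/6 ≈ 11.833333, ybar = 105/6 = 17.5
Sxy = sum((xi-xbar)(yi-ybar)) = -41.5
Sxx = sum((xi-xbar)^2) = 833/6 ≈ 138.833333
b = Sxy / Sxx = -249/833 ≈ -0.298920

-0.2989


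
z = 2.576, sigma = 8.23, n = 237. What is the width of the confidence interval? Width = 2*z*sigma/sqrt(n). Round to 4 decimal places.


width = 2*z*sigma/sqrt(n)
2*z*sigma = 2 * 2.576 * 8.23 = 42.40096
sqrt(237) ≈ 15.394804
width = 42.40096 / 15.394804 ≈ 2.754238

2.7542


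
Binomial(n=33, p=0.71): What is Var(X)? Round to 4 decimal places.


Var = n*p*(1-p) = 33 * 0.71 * 0.29 = 6.7947

6.7947


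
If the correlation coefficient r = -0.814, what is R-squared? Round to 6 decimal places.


R^2 = r^2 = (-0.814)^2 = 0.662596

0.662596


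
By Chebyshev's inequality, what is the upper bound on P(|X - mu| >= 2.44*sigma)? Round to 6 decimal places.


P <= 1/k^2
k^2 = 2.44^2 = 5.9536
1/k^2 = 1 / 5.9536 = 625/3721 ≈ 0.16796560

0.167966


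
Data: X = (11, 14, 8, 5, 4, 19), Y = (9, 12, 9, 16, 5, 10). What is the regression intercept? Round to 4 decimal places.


a = ybar - b*xbar, where b = sum((xi-xbar)(yi-ybar)) / sum((xi-xbar)^2)
n = 6, xbar = 61/6 ≈ 10.166667, ybar = 61/6 ≈ 10.166667
Sxy = sum((xi-xbar)(yi-ybar)) = 53/6 ≈ 8.833333
Sxx = sum((xi-xbar)^2) = 977/6 ≈ 162.833333
b = Sxy / Sxx = 53/977 ≈ 0.054248
a = 10.166667 - 0.054248 * 10.166667 = 9394/977 ≈ 9.615148

9.6151


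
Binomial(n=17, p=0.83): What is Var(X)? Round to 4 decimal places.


Var = n*p*(1-p) = 17 * 0.83 * 0.17 = 2.3987

2.3987


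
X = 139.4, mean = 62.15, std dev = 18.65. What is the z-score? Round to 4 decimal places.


z = (X - mu) / sigma
X - mu = 139.4 - 62.15 = 77.25
z = 77.25 / 18.65 = 1545/373 ≈ 4.142091

4.1421


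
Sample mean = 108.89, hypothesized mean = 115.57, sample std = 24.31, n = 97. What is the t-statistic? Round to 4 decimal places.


t = (xbar - mu0) / (s/sqrt(n))
xbar - mu0 = 108.89 - 115.57 = -6.68
sqrt(97) ≈ 9.84885780
s/sqrt(n) = 24.31 / 9.84885780 ≈ 2.46830653
t = -6.68 / 2.46830653 ≈ -2.706309

-2.7063


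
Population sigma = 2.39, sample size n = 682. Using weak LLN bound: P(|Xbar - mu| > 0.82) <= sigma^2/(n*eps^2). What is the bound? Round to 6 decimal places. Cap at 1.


bound = min(1, sigma^2/(n*eps^2))
sigma^2 = 2.39^2 = 5.7121
n*eps^2 = 682 * 0.82^2 = 682 * 0.6724 = 458.5768
sigma^2/(n*eps^2) = 5.7121 / 458.5768 ≈ 0.01245615

0.012456


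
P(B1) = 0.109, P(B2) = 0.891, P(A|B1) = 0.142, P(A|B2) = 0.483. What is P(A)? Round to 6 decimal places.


P(A) = P(A|B1)*P(B1) + P(A|B2)*P(B2)
P(A|B1)*P(B1) = 0.142 * 0.109 = 0.015478
P(A|B2)*P(B2) = 0.483 * 0.891 = 0.430353
P(A) = 0.015478 + 0.430353 = 0.445831

0.445831


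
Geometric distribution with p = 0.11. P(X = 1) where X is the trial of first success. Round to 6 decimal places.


P = (1-p)^(k-1) * p
(1-p)^(k-1) = 0.89^0 = 1
P = 1 * 0.11 = 0.11

0.110000


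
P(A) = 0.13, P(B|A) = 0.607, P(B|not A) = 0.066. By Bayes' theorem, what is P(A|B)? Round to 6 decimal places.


P(A|B) = P(B|A)*P(A) / P(B), P(B) = P(B|A)*P(A) + P(B|not A)*P(not A)
P(B|A)*P(A) = 0.607 * 0.13 = 0.07891
P(B|not A)*P(not A) = 0.066 * 0.87 = 0.05742
P(B) = 0.07891 + 0.05742 = 0.13633
P(A|B) = 0.07891 / 0.13633 ≈ 0.57881611

0.578816


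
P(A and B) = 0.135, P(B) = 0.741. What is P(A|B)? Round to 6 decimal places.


P(A|B) = P(A and B) / P(B) = 0.135 / 0.741 = 45/247 ≈ 0.18218623

0.182186


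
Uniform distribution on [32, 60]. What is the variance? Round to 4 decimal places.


Var = (b-a)^2 / 12
(b-a)^2 = (60 - 32)^2 = 784
Var = 784/12 ≈ 65.333333

65.3333


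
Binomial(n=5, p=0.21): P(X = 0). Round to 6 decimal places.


P = C(n,k) * p^k * (1-p)^(n-k)
C(5,0) = 1
p^k = 0.21^0 = 1
(1-p)^(n-k) = 0.79^5 ≈ 0.3077056
P = 1 * 1 * 0.3077056 ≈ 0.307706

0.307706


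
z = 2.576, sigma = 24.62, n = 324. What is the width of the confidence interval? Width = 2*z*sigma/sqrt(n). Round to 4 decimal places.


width = 2*z*sigma/sqrt(n)
2*z*sigma = 2 * 2.576 * 24.62 = 126.84224
sqrt(324) = 18
width = 126.84224 / 18 ≈ 7.046791

7.0468


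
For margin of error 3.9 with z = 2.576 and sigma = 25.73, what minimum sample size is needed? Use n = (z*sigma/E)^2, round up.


z*sigma/E = 2.576 * 25.73 / 3.9 ≈ 16.994995
(z*sigma/E)^2 ≈ 288.829851
round up: n = 289

289


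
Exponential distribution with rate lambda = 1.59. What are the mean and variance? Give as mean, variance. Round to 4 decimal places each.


mean = 1/lam, var = 1/lam^2
mean = 1 / 1.59 = 100/159 ≈ 0.628931
lam^2 = 1.59^2 = 2.5281
var = 1 / 2.5281 ≈ 0.395554

0.6289, 0.3956


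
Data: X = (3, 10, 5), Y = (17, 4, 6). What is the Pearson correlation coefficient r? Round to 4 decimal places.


r = sum((xi-xbar)(yi-ybar)) / sqrt(sum((xi-xbar)^2) * sum((yi-ybar)^2))
n = 3, xbar = 18/3 = 6, ybar = 27/3 = 9
Sxy = sum((xi-xbar)(yi-ybar)) = -41
Sxx = sum((xi-xbar)^2) = 26
Syy = sum((yi-ybar)^2) = 98
sqrt(Sxx*Syy) ≈ 50.477718
r = Sxy / sqrt(Sxx*Syy) = -41 / 50.477718 ≈ -0.812240

-0.8122


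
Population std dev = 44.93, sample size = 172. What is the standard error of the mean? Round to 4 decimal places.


SE = sigma / sqrt(n)
sqrt(172) ≈ 13.114877
SE = 44.93 / 13.114877 ≈ 3.425880

3.4259


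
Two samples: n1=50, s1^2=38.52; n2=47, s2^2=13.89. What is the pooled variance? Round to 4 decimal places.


sp^2 = ((n1-1)*s1^2 + (n2-1)*s2^2)/(n1+n2-2)
(n1-1)*s1^2 = 49 * 38.52 = 1887.48
(n2-1)*s2^2 = 46 * 13.89 = 638.94
numerator = 1887.48 + 638.94 = 2526.42
n1+n2-2 = 95
sp^2 = 2526.42 / 95 = 126321/4750 ≈ 26.593895

26.5939


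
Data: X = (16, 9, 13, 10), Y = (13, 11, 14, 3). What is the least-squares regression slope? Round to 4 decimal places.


b = sum((xi-xbar)(yi-ybar)) / sum((xi-xbar)^2)
n = 4, xbar = 48/4 = 12, ybar = 41/4 = 10.25
Sxy = sum((xi-xbar)(yi-ybar)) = 27
Sxx = sum((xi-xbar)^2) = 30
b = Sxy / Sxx = 0.9

0.9000


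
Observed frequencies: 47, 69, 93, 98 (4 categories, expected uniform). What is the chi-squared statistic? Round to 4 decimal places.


chi2 = sum((O-E)^2/E), E = total/4
total = 307, E = 307/4 = 76.75
(47 - 76.75)^2 / 76.75 = 885.0625 / 76.75 = 14161/1228 ≈ 11.531759
(69 - 76.75)^2 / 76.75 = 60.0625 / 76.75 = 961/1228 ≈ 0.782573
(93 - 76.75)^2 / 76.75 = 264.0625 / 76.75 = 4225/1228 ≈ 3.440554
(98 - 76.75)^2 / 76.75 = 451.5625 / 76.75 = 7225/1228 ≈ 5.883550
chi2 = 6643/307 ≈ 21.638436

21.6384


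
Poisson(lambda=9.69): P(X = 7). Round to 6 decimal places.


P = e^(-lam) * lam^k / k!
e^(-9.69) ≈ 0.00006189940
lam^k = 9.69^7 ≈ 8021700.432078
k! = 7! = 5040
P = 0.00006189940 * 8021700.432078 / 5040 ≈ 0.098520

0.098520


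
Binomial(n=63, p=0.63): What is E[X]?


E[X] = n*p = 63 * 0.63 = 39.69

39.69


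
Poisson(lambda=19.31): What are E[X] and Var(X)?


E[X] = Var(X) = lambda = 19.31

19.31, 19.31


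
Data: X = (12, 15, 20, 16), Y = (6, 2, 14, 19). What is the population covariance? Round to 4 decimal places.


Cov = (1/n)*sum((xi-xbar)(yi-ybar))
n = 4, xbar = 63/4 = 15.75, ybar = 41/4 = 10.25
sum((xi-xbar)(yi-ybar)) = 40.25
Cov = 40.25 / 4 = 10.0625

10.0625


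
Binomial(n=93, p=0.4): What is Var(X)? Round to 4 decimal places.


Var = n*p*(1-p) = 93 * 0.4 * 0.6 = 22.32

22.3200


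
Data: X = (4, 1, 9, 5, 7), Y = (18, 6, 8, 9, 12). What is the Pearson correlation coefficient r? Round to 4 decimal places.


r = sum((xi-xbar)(yi-ybar)) / sqrt(sum((xi-xbar)^2) * sum((yi-ybar)^2))
n = 5, xbar = 26/5 = 5.2, ybar = 53/5 = 10.6
Sxy = sum((xi-xbar)(yi-ybar)) = 3.4
Sxx = sum((xi-xbar)^2) = 36.8
Syy = sum((yi-ybar)^2) = 87.2
sqrt(Sxx*Syy) ≈ 56.647683
r = Sxy / sqrt(Sxx*Syy) = 3.4 / 56.647683 ≈ 0.060020

0.0600


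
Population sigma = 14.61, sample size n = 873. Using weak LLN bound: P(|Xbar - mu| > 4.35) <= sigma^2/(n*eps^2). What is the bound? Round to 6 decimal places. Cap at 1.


bound = min(1, sigma^2/(n*eps^2))
sigma^2 = 14.61^2 = 213.4521
n*eps^2 = 873 * 4.35^2 = 873 * 18.9225 = 16519.3425
sigma^2/(n*eps^2) = 213.4521 / 16519.3425 ≈ 0.01292134

0.012921


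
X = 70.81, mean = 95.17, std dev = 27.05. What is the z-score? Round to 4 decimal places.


z = (X - mu) / sigma
X - mu = 70.81 - 95.17 = -24.36
z = -24.36 / 27.05 = -2436/2705 ≈ -0.900555

-0.9006


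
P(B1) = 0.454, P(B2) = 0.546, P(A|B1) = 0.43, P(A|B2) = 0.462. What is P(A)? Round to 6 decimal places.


P(A) = P(A|B1)*P(B1) + P(A|B2)*P(B2)
P(A|B1)*P(B1) = 0.43 * 0.454 = 0.19522
P(A|B2)*P(B2) = 0.462 * 0.546 = 0.252252
P(A) = 0.19522 + 0.252252 = 0.447472

0.447472


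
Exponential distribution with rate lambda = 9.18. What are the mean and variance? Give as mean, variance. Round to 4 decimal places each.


mean = 1/lam, var = 1/lam^2
mean = 1 / 9.18 = 50/459 ≈ 0.108932
lam^2 = 9.18^2 = 84.2724
var = 1 / 84.2724 ≈ 0.011866

0.1089, 0.0119


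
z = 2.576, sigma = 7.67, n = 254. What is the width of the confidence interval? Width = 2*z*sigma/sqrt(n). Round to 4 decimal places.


width = 2*z*sigma/sqrt(n)
2*z*sigma = 2 * 2.576 * 7.67 = 39.51584
sqrt(254) ≈ 15.937377
width = 39.51584 / 15.937377 ≈ 2.479444

2.4794


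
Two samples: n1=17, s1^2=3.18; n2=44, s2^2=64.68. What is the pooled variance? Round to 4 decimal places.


sp^2 = ((n1-1)*s1^2 + (n2-1)*s2^2)/(n1+n2-2)
(n1-1)*s1^2 = 16 * 3.18 = 50.88
(n2-1)*s2^2 = 43 * 64.68 = 2781.24
numerator = 50.88 + 2781.24 = 2832.12
n1+n2-2 = 59
sp^2 = 2832.12 / 59 = 70803/1475 ≈ 48.002034

48.0020


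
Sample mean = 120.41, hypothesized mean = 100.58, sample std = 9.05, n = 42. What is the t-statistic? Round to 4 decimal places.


t = (xbar - mu0) / (s/sqrt(n))
xbar - mu0 = 120.41 - 100.58 = 19.83
sqrt(42) ≈ 6.48074070
s/sqrt(n) = 9.05 / 6.48074070 ≈ 1.39644532
t = 19.83 / 1.39644532 ≈ 14.200341

14.2003


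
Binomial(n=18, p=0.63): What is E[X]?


E[X] = n*p = 18 * 0.63 = 11.34

11.34


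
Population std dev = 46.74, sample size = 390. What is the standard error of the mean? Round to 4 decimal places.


SE = sigma / sqrt(n)
sqrt(390) ≈ 19.748418
SE = 46.74 / 19.748418 ≈ 2.366772

2.3668
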